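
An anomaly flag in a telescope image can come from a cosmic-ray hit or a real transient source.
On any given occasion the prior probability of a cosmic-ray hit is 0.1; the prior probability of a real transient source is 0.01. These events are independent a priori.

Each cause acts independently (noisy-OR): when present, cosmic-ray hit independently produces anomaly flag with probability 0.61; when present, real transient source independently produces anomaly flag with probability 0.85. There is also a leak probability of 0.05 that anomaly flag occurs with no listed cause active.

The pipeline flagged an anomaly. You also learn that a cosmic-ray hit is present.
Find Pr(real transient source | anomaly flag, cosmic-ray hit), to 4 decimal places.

Under noisy-OR, P(anomaly flag | causes) = 1 − (1−0.05)·∏(1−qᵢ) over the active causes.
For the numerator, keep only real transient source=true terms: 0.944425×0.01 = 0.009444
Normalizer over all consistent configurations: 0.6295×0.99 + 0.944425×0.01 = 0.632649
Posterior = 0.009444 / 0.632649 ≈ 0.0149

Pr(real transient source | anomaly flag, cosmic-ray hit) ≈ 0.0149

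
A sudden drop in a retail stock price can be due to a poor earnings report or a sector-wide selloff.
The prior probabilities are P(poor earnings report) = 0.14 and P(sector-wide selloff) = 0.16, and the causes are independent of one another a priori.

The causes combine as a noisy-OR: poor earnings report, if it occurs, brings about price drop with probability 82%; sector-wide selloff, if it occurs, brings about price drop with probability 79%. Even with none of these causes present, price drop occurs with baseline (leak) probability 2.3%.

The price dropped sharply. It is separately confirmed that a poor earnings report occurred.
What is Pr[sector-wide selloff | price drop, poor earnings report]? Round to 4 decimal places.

Pr[sector-wide selloff | price drop, poor earnings report] ≈ 0.1821

Under noisy-OR, P(price drop | causes) = 1 − (1−0.023)·∏(1−qᵢ) over the active causes.
Enumerate both values of sector-wide selloff and weight by the priors:
  P(price drop | poor earnings report) = 0.82414*0.84 + 0.963069*0.16
        = 0.692278 + 0.154091 = 0.846369
Configurations with sector-wide selloff contribute 0.154091, so
  P(sector-wide selloff | price drop, poor earnings report) = 0.154091 / 0.846369 ≈ 0.1821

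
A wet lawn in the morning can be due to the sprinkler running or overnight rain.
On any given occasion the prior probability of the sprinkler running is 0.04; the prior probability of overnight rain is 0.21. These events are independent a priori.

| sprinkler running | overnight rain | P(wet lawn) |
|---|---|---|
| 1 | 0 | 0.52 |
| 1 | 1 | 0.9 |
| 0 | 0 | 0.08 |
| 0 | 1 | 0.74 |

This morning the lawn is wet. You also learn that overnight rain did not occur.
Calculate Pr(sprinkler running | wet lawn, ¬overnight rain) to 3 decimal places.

By total probability over both values of sprinkler running:
  P(wet lawn | ¬overnight rain) = 0.08*0.96 + 0.52*0.04
        = 0.076800 + 0.020800 = 0.097600
The terms with sprinkler running present sum to 0.020800, so
  P(sprinkler running | wet lawn, ¬overnight rain) = 0.020800 / 0.097600 ≈ 0.213

Pr(sprinkler running | wet lawn, ¬overnight rain) ≈ 0.213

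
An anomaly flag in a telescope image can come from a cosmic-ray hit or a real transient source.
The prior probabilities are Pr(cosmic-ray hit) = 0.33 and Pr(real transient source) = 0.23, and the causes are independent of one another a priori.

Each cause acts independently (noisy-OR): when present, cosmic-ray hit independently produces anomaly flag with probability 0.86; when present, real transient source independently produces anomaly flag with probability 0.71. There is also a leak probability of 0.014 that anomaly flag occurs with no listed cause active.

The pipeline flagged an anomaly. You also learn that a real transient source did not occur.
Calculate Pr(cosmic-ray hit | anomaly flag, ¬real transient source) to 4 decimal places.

Under noisy-OR, P(anomaly flag | causes) = 1 − (1−0.014)·∏(1−qᵢ) over the active causes.
By total probability over both values of cosmic-ray hit:
  P(anomaly flag | ¬real transient source) = 0.014×0.67 + 0.86196×0.33
        = 0.009380 + 0.284447 = 0.293827
The terms with cosmic-ray hit present sum to 0.284447, so
  P(cosmic-ray hit | anomaly flag, ¬real transient source) = 0.284447 / 0.293827 ≈ 0.9681

Pr(cosmic-ray hit | anomaly flag, ¬real transient source) ≈ 0.9681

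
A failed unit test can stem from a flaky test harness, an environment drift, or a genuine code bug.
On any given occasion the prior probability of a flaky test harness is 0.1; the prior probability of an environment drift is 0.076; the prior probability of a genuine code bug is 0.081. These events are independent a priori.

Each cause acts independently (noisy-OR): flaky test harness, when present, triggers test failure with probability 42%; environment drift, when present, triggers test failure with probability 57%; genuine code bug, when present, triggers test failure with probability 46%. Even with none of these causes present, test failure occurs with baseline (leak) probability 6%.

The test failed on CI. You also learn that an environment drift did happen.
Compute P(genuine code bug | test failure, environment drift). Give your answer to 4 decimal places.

Under noisy-OR, P(test failure | causes) = 1 − (1−0.06)·∏(1−qᵢ) over the active causes.
Enumerate the 4 (flaky test harness, genuine code bug) configurations and weight by the priors:
  P(test failure | environment drift) = 0.5958·0.9·0.919 + 0.781732·0.9·0.081 + 0.765564·0.1·0.919 + 0.873405·0.1·0.081
        = 0.492786 + 0.056988 + 0.070355 + 0.007075 = 0.627204
Configurations with genuine code bug contribute 0.064063, so
  P(genuine code bug | test failure, environment drift) = 0.064063 / 0.627204 ≈ 0.1021

P(genuine code bug | test failure, environment drift) ≈ 0.1021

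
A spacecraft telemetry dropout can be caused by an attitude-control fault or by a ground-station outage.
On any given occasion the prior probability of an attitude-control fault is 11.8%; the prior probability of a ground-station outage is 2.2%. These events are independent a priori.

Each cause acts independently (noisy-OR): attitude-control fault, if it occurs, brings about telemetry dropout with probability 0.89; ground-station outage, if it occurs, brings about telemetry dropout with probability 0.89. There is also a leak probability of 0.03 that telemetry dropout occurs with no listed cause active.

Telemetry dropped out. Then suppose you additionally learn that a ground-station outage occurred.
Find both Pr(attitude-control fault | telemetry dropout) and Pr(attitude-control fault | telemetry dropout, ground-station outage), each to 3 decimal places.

Pr(attitude-control fault | telemetry dropout) ≈ 0.710; Pr(attitude-control fault | telemetry dropout, ground-station outage) ≈ 0.129

Under noisy-OR, P(telemetry dropout | causes) = 1 − (1−0.03)·∏(1−qᵢ) over the active causes.
P(telemetry dropout) = 0.03*0.882*0.978 + 0.8933*0.882*0.022 + 0.8933*0.118*0.978 + 0.988263*0.118*0.022 = 0.025878 + 0.017334 + 0.103090 + 0.002566 = 0.148868
The attitude-control fault-present share is 0.103090 + 0.002566 = 0.105656.
Hence the posterior is 0.105656/0.148868 ≈ 0.710.

Now also conditioning on ground-station outage=true:
P(telemetry dropout | ground-station outage) = 0.8933×0.882 + 0.988263×0.118 = 0.787891 + 0.116615 = 0.904506
Of this, 0.116615 comes from 0.988263×0.118 (the attitude-control fault=true cases).
P(attitude-control fault | telemetry dropout, ground-station outage) = 0.116615 / 0.904506 ≈ 0.129
The drop from 0.710 to 0.129 is the explaining-away (discounting) effect.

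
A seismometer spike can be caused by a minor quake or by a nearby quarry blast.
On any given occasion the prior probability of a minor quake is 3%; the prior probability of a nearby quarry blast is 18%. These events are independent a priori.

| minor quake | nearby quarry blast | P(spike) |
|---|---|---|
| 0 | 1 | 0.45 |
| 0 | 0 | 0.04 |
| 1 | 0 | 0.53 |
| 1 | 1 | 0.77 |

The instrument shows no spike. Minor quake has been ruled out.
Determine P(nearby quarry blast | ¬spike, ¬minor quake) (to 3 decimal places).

P(¬spike | ¬minor quake) = 0.96*0.82 + 0.55*0.18 = 0.787200 + 0.099000 = 0.886200
Of this, 0.099000 comes from 0.55*0.18 (the nearby quarry blast=true cases).
Hence the posterior is 0.099000/0.886200 ≈ 0.112.

P(nearby quarry blast | ¬spike, ¬minor quake) ≈ 0.112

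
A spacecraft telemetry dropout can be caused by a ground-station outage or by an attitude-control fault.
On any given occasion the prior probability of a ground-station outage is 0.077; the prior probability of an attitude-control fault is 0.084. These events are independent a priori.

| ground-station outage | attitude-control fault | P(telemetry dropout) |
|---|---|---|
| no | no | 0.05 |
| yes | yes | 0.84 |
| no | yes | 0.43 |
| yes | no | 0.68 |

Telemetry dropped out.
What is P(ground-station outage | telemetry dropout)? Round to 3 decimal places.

P(telemetry dropout) = 0.05×0.923×0.916 + 0.43×0.923×0.084 + 0.68×0.077×0.916 + 0.84×0.077×0.084 = 0.042273 + 0.033339 + 0.047962 + 0.005433 = 0.129007
Restricting to configurations with ground-station outage present: 0.047962 + 0.005433 = 0.053395.
So P(ground-station outage | telemetry dropout) = 0.053395/0.129007 ≈ 0.414.

P(ground-station outage | telemetry dropout) ≈ 0.414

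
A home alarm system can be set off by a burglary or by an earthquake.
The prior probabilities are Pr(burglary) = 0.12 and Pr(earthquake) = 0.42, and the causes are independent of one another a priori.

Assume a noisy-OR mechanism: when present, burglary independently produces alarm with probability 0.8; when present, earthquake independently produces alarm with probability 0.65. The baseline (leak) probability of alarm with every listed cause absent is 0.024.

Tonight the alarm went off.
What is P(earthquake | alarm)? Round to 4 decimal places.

Under noisy-OR, P(alarm | causes) = 1 − (1−0.024)·∏(1−qᵢ) over the active causes.
Enumerate the 4 (burglary, earthquake) configurations and weight by the priors:
  P(alarm) = 0.024·0.88·0.58 + 0.6584·0.88·0.42 + 0.8048·0.12·0.58 + 0.93168·0.12·0.42
        = 0.012250 + 0.243345 + 0.056014 + 0.046957 = 0.358566
Keeping only the earthquake-present terms gives 0.290302, so
  P(earthquake | alarm) = 0.290302 / 0.358566 ≈ 0.8096

P(earthquake | alarm) ≈ 0.8096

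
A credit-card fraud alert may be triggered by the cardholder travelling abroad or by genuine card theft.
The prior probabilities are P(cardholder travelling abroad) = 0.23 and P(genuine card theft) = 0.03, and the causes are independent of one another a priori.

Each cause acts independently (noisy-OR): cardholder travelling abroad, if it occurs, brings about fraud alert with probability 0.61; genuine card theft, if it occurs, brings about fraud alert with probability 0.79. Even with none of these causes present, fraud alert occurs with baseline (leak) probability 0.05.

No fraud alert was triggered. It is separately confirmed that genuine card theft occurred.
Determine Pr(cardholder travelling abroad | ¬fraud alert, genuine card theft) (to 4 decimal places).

Under noisy-OR, P(fraud alert | causes) = 1 − (1−0.05)·∏(1−qᵢ) over the active causes.
Enumerate both values of cardholder travelling abroad and weight by the priors:
  P(¬fraud alert | genuine card theft) = 0.1995·0.77 + 0.077805·0.23
        = 0.153615 + 0.017895 = 0.171510
Configurations with cardholder travelling abroad contribute 0.017895, so
  P(cardholder travelling abroad | ¬fraud alert, genuine card theft) = 0.017895 / 0.171510 ≈ 0.1043

Pr(cardholder travelling abroad | ¬fraud alert, genuine card theft) ≈ 0.1043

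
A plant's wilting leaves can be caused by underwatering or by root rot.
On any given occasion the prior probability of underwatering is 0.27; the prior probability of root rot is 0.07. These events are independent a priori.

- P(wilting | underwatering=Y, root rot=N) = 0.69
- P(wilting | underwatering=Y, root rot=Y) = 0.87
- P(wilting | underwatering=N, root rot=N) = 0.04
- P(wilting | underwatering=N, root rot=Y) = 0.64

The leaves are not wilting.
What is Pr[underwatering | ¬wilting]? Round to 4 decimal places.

Pr[underwatering | ¬wilting] ≈ 0.1070

Weight on underwatering=true, given the evidence: 0.077841 + 0.002457 = 0.080298
Normalizer over all consistent configurations: 0.96×0.73×0.93 + 0.36×0.73×0.07 + 0.31×0.27×0.93 + 0.13×0.27×0.07 = 0.750438
Posterior = 0.080298 / 0.750438 ≈ 0.1070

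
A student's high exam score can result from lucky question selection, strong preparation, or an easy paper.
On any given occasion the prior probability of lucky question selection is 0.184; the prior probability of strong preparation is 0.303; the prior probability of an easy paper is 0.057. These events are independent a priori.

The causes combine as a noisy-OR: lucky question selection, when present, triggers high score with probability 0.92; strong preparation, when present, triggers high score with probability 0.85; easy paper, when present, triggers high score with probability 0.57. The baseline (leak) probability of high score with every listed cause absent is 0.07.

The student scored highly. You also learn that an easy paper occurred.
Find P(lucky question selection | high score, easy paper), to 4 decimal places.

Under noisy-OR, P(high score | causes) = 1 − (1−0.07)·∏(1−qᵢ) over the active causes.
P(high score | easy paper) = 0.6001·0.816·0.697 + 0.940015·0.816·0.303 + 0.968008·0.184·0.697 + 0.995201·0.184·0.303 = 0.341308 + 0.232417 + 0.124145 + 0.055484 = 0.753354
Of this, 0.179629 comes from 0.124145 + 0.055484 (the lucky question selection=true cases).
So P(lucky question selection | high score, easy paper) = 0.179629/0.753354 ≈ 0.2384.

P(lucky question selection | high score, easy paper) ≈ 0.2384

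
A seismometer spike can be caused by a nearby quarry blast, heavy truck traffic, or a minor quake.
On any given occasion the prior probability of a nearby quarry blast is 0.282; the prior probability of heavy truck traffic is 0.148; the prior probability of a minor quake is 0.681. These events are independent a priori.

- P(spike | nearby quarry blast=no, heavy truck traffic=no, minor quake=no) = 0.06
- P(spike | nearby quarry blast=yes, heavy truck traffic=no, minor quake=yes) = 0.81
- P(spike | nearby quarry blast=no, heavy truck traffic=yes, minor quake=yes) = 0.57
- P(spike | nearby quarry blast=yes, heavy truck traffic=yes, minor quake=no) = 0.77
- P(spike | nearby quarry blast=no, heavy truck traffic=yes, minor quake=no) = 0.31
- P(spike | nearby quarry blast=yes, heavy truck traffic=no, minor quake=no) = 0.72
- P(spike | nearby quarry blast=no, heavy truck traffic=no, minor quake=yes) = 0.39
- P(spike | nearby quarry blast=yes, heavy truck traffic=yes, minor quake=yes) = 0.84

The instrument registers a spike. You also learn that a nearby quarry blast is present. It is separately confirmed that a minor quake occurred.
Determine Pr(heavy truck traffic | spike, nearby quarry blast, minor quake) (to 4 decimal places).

Pr(heavy truck traffic | spike, nearby quarry blast, minor quake) ≈ 0.1526

Sum P(spike|·) weighted by the priors over both values of heavy truck traffic:
  P(spike | nearby quarry blast, minor quake) = 0.81×0.852 + 0.84×0.148
        = 0.690120 + 0.124320 = 0.814440
Keeping only the heavy truck traffic-present terms gives 0.124320, so
  P(heavy truck traffic | spike, nearby quarry blast, minor quake) = 0.124320 / 0.814440 ≈ 0.1526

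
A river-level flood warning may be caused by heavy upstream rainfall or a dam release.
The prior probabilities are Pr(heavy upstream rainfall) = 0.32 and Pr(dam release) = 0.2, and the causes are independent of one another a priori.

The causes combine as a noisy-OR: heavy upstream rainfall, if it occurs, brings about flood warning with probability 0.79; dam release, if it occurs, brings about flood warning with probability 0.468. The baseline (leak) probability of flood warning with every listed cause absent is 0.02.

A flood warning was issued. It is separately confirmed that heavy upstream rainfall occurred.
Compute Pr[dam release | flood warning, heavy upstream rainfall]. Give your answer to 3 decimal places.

Under noisy-OR, P(flood warning | causes) = 1 − (1−0.02)·∏(1−qᵢ) over the active causes.
For the numerator, keep only dam release=true terms: 0.890514×0.2 = 0.178103
Normalizer over all consistent configurations: 0.7942×0.8 + 0.890514×0.2 = 0.813463
P(dam release | flood warning, heavy upstream rainfall) = 0.178103/0.813463 ≈ 0.219

Pr[dam release | flood warning, heavy upstream rainfall] ≈ 0.219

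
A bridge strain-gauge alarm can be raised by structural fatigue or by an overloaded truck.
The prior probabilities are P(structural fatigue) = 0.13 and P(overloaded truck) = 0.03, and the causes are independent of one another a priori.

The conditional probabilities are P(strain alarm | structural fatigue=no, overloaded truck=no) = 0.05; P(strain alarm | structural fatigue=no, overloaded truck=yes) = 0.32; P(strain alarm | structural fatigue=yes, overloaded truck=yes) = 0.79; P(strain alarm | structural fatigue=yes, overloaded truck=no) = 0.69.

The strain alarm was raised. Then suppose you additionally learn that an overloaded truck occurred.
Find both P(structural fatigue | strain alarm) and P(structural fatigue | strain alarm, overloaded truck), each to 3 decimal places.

By total probability over the 4 (structural fatigue, overloaded truck) configurations:
  P(strain alarm) = 0.05×0.87×0.97 + 0.32×0.87×0.03 + 0.69×0.13×0.97 + 0.79×0.13×0.03
        = 0.042195 + 0.008352 + 0.087009 + 0.003081 = 0.140637
Keeping only the structural fatigue-present terms gives 0.090090, so
  P(structural fatigue | strain alarm) = 0.090090 / 0.140637 ≈ 0.641

Now condition on the additional information:
By total probability over both values of structural fatigue:
  P(strain alarm | overloaded truck) = 0.32·0.87 + 0.79·0.13
        = 0.278400 + 0.102700 = 0.381100
The terms with structural fatigue present sum to 0.102700, so
  P(structural fatigue | strain alarm, overloaded truck) = 0.102700 / 0.381100 ≈ 0.269
The drop from 0.641 to 0.269 is the explaining-away (discounting) effect.

P(structural fatigue | strain alarm) ≈ 0.641; P(structural fatigue | strain alarm, overloaded truck) ≈ 0.269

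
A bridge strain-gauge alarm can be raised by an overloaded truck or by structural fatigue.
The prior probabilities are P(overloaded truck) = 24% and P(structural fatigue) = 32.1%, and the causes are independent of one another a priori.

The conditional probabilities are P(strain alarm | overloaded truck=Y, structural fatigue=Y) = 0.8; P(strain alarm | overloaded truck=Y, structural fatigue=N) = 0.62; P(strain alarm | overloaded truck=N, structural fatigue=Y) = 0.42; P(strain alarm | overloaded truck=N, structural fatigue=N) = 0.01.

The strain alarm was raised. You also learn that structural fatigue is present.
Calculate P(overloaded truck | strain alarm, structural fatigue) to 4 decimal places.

Numerator (weight on configurations with overloaded truck): 0.8×0.24 = 0.192000
Normalizer over all consistent configurations: 0.42×0.76 + 0.8×0.24 = 0.511200
Posterior = 0.192000 / 0.511200 ≈ 0.3756

P(overloaded truck | strain alarm, structural fatigue) ≈ 0.3756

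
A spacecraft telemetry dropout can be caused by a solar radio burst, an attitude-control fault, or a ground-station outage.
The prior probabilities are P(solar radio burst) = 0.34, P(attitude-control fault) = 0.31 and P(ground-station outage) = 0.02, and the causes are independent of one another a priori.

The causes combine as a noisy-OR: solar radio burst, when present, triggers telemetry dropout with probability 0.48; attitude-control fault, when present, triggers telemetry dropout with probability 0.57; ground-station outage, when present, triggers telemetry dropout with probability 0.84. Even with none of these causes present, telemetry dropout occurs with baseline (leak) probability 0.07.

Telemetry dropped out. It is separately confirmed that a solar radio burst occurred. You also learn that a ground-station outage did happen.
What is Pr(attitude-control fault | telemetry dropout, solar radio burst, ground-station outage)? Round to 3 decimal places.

Pr(attitude-control fault | telemetry dropout, solar radio burst, ground-station outage) ≈ 0.320

Under noisy-OR, P(telemetry dropout | causes) = 1 − (1−0.07)·∏(1−qᵢ) over the active causes.
P(telemetry dropout | solar radio burst, ground-station outage) = 0.922624×0.69 + 0.966728×0.31 = 0.636611 + 0.299686 = 0.936297
The attitude-control fault-present share is 0.966728×0.31 = 0.299686.
P(attitude-control fault | telemetry dropout, solar radio burst, ground-station outage) = 0.299686 / 0.936297 ≈ 0.320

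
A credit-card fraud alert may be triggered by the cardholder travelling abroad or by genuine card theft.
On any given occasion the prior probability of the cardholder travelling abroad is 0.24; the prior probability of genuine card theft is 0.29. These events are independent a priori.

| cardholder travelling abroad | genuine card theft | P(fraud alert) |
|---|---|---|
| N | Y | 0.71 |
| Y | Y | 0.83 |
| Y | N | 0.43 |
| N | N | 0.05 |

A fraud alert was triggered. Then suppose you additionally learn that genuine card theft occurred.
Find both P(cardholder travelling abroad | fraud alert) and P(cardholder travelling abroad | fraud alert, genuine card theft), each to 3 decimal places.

P(cardholder travelling abroad | fraud alert) ≈ 0.417; P(cardholder travelling abroad | fraud alert, genuine card theft) ≈ 0.270

By total probability over the 4 (cardholder travelling abroad, genuine card theft) configurations:
  P(fraud alert) = 0.05*0.76*0.71 + 0.71*0.76*0.29 + 0.43*0.24*0.71 + 0.83*0.24*0.29
        = 0.026980 + 0.156484 + 0.073272 + 0.057768 = 0.314504
Configurations with cardholder travelling abroad contribute 0.131040, so
  P(cardholder travelling abroad | fraud alert) = 0.131040 / 0.314504 ≈ 0.417

Now condition on the additional information:
Numerator (weight on configurations with cardholder travelling abroad): 0.83×0.24 = 0.199200
Denominator P(fraud alert | genuine card theft): 0.71×0.76 + 0.83×0.24 = 0.738800
P(cardholder travelling abroad | fraud alert, genuine card theft) = 0.199200/0.738800 ≈ 0.270
Conditioning on genuine card theft lowers the posterior on cardholder travelling abroad: the classic explaining-away effect in a common-effect structure.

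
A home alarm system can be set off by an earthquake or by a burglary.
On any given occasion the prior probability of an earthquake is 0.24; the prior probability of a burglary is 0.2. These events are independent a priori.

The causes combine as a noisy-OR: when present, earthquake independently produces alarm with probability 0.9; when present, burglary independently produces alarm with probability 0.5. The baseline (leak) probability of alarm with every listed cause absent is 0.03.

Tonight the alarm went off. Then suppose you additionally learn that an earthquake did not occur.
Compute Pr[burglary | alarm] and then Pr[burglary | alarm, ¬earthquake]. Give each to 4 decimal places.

Under noisy-OR, P(alarm | causes) = 1 − (1−0.03)·∏(1−qᵢ) over the active causes.
For the numerator, keep only burglary=true terms: 0.078280 + 0.045672 = 0.123952
Normalizer over all consistent configurations: 0.03·0.76·0.8 + 0.515·0.76·0.2 + 0.903·0.24·0.8 + 0.9515·0.24·0.2 = 0.315568
P(burglary | alarm) = 0.123952/0.315568 ≈ 0.3928

Now condition on the additional information:
Enumerate both values of burglary and weight by the priors:
  P(alarm | ¬earthquake) = 0.03*0.8 + 0.515*0.2
        = 0.024000 + 0.103000 = 0.127000
Configurations with burglary contribute 0.103000, so
  P(burglary | alarm, ¬earthquake) = 0.103000 / 0.127000 ≈ 0.8110

Pr[burglary | alarm] ≈ 0.3928; Pr[burglary | alarm, ¬earthquake] ≈ 0.8110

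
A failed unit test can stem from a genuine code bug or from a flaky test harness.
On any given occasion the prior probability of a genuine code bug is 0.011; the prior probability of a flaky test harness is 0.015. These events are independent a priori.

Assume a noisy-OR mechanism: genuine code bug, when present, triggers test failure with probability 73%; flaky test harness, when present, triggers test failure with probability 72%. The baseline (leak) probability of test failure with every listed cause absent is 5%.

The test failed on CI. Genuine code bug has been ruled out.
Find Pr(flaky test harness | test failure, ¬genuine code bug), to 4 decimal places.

Pr(flaky test harness | test failure, ¬genuine code bug) ≈ 0.1827

Under noisy-OR, P(test failure | causes) = 1 − (1−0.05)·∏(1−qᵢ) over the active causes.
For the numerator, keep only flaky test harness=true terms: 0.734*0.015 = 0.011010
Denominator P(test failure | ¬genuine code bug): 0.05*0.985 + 0.734*0.015 = 0.060260
Posterior = 0.011010 / 0.060260 ≈ 0.1827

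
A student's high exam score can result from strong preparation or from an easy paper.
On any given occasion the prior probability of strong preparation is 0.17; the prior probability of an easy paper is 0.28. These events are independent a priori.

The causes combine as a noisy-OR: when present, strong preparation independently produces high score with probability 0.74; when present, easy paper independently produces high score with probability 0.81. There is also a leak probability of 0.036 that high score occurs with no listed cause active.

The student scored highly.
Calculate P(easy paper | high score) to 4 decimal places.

P(easy paper | high score) ≈ 0.6750

Under noisy-OR, P(high score | causes) = 1 − (1−0.036)·∏(1−qᵢ) over the active causes.
P(high score) = 0.036×0.83×0.72 + 0.81684×0.83×0.28 + 0.74936×0.17×0.72 + 0.952378×0.17×0.28 = 0.021514 + 0.189834 + 0.091722 + 0.045333 = 0.348403
The easy paper-present share is 0.189834 + 0.045333 = 0.235167.
P(easy paper | high score) = 0.235167 / 0.348403 ≈ 0.6750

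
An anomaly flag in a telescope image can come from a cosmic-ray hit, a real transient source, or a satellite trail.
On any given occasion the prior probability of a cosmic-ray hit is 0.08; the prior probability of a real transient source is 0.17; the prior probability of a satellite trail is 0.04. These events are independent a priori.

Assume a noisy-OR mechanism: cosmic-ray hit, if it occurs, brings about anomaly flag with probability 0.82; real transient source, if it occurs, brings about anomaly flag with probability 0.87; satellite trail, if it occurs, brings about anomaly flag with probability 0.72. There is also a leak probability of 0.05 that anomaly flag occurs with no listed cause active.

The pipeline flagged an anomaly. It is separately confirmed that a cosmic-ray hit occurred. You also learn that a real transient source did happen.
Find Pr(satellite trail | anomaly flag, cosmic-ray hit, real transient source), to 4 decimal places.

Pr(satellite trail | anomaly flag, cosmic-ray hit, real transient source) ≈ 0.0406

Under noisy-OR, P(anomaly flag | causes) = 1 − (1−0.05)·∏(1−qᵢ) over the active causes.
Weight on satellite trail=true, given the evidence: 0.993776×0.04 = 0.039751
Normalizer over all consistent configurations: 0.97777×0.96 + 0.993776×0.04 = 0.978410
Posterior = 0.039751 / 0.978410 ≈ 0.0406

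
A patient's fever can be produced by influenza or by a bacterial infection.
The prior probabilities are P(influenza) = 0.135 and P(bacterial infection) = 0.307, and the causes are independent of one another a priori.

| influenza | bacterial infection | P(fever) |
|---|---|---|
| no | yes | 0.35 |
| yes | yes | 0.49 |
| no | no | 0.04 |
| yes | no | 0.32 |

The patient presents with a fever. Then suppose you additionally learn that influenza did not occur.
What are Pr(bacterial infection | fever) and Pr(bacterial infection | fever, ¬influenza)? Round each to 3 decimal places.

Sum P(fever|·) weighted by the priors over the 4 (influenza, bacterial infection) configurations:
  P(fever) = 0.04×0.865×0.693 + 0.35×0.865×0.307 + 0.32×0.135×0.693 + 0.49×0.135×0.307
        = 0.023978 + 0.092944 + 0.029938 + 0.020308 = 0.167168
Configurations with bacterial infection contribute 0.113252, so
  P(bacterial infection | fever) = 0.113252 / 0.167168 ≈ 0.677

With the extra evidence:
By total probability over both values of bacterial infection:
  P(fever | ¬influenza) = 0.04*0.693 + 0.35*0.307
        = 0.027720 + 0.107450 = 0.135170
The terms with bacterial infection present sum to 0.107450, so
  P(bacterial infection | fever, ¬influenza) = 0.107450 / 0.135170 ≈ 0.795
With influenza excluded, bacterial infection must carry more of the explanatory weight for the fever.

Pr(bacterial infection | fever) ≈ 0.677; Pr(bacterial infection | fever, ¬influenza) ≈ 0.795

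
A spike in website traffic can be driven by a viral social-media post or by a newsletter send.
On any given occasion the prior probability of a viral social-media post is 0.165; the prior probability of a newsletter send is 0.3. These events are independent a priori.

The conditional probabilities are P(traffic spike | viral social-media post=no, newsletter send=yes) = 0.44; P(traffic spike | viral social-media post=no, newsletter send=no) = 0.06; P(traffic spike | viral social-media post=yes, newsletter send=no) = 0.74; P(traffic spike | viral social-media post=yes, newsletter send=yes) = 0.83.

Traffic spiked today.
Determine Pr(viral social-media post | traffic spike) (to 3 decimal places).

P(traffic spike) = 0.06×0.835×0.7 + 0.44×0.835×0.3 + 0.74×0.165×0.7 + 0.83×0.165×0.3 = 0.035070 + 0.110220 + 0.085470 + 0.041085 = 0.271845
The viral social-media post-present share is 0.085470 + 0.041085 = 0.126555.
Hence the posterior is 0.126555/0.271845 ≈ 0.466.

Pr(viral social-media post | traffic spike) ≈ 0.466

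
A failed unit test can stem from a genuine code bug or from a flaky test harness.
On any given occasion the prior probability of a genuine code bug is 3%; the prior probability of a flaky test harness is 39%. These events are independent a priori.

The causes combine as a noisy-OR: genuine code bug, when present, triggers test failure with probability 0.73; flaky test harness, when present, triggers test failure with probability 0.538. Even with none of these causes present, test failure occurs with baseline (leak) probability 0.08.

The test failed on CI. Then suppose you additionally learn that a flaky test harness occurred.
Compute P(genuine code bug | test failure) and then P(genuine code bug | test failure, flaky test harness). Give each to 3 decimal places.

Under noisy-OR, P(test failure | causes) = 1 − (1−0.08)·∏(1−qᵢ) over the active causes.
Enumerate the 4 (genuine code bug, flaky test harness) configurations and weight by the priors:
  P(test failure) = 0.08·0.97·0.61 + 0.57496·0.97·0.39 + 0.7516·0.03·0.61 + 0.885239·0.03·0.39
        = 0.047336 + 0.217507 + 0.013754 + 0.010357 = 0.288954
Keeping only the genuine code bug-present terms gives 0.024111, so
  P(genuine code bug | test failure) = 0.024111 / 0.288954 ≈ 0.083

Now also conditioning on flaky test harness=true:
P(test failure | flaky test harness) = 0.57496×0.97 + 0.885239×0.03 = 0.557711 + 0.026557 = 0.584268
The genuine code bug-present share is 0.885239×0.03 = 0.026557.
So P(genuine code bug | test failure, flaky test harness) = 0.026557/0.584268 ≈ 0.045.

P(genuine code bug | test failure) ≈ 0.083; P(genuine code bug | test failure, flaky test harness) ≈ 0.045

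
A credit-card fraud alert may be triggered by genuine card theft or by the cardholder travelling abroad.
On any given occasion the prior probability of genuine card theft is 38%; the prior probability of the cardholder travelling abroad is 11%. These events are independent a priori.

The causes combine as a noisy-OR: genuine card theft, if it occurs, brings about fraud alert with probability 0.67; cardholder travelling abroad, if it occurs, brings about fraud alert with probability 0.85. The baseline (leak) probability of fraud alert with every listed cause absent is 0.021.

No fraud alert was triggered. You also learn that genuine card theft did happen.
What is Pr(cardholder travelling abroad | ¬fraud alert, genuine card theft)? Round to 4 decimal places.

Pr(cardholder travelling abroad | ¬fraud alert, genuine card theft) ≈ 0.0182

Under noisy-OR, P(fraud alert | causes) = 1 − (1−0.021)·∏(1−qᵢ) over the active causes.
P(¬fraud alert | genuine card theft) = 0.32307·0.89 + 0.048461·0.11 = 0.287532 + 0.005331 = 0.292863
Restricting to configurations with cardholder travelling abroad present: 0.048461·0.11 = 0.005331.
P(cardholder travelling abroad | ¬fraud alert, genuine card theft) = 0.005331 / 0.292863 ≈ 0.0182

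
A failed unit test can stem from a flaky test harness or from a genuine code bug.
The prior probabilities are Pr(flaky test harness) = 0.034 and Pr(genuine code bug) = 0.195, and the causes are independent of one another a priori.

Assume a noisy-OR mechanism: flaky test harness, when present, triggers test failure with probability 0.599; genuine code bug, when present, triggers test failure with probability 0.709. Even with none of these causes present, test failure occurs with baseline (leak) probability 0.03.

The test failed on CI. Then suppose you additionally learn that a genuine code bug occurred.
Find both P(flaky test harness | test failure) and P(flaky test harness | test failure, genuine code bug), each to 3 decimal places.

P(flaky test harness | test failure) ≈ 0.125; P(flaky test harness | test failure, genuine code bug) ≈ 0.042

Under noisy-OR, P(test failure | causes) = 1 − (1−0.03)·∏(1−qᵢ) over the active causes.
Sum P(test failure|·) weighted by the priors over the 4 (flaky test harness, genuine code bug) configurations:
  P(test failure) = 0.03*0.966*0.805 + 0.71773*0.966*0.195 + 0.61103*0.034*0.805 + 0.88681*0.034*0.195
        = 0.023329 + 0.135199 + 0.016724 + 0.005880 = 0.181132
Configurations with flaky test harness contribute 0.022604, so
  P(flaky test harness | test failure) = 0.022604 / 0.181132 ≈ 0.125

Now condition on the additional information:
P(test failure | genuine code bug) = 0.71773×0.966 + 0.88681×0.034 = 0.693327 + 0.030152 = 0.723479
The flaky test harness-present share is 0.88681×0.034 = 0.030152.
P(flaky test harness | test failure, genuine code bug) = 0.030152 / 0.723479 ≈ 0.042
The drop from 0.125 to 0.042 is the explaining-away (discounting) effect.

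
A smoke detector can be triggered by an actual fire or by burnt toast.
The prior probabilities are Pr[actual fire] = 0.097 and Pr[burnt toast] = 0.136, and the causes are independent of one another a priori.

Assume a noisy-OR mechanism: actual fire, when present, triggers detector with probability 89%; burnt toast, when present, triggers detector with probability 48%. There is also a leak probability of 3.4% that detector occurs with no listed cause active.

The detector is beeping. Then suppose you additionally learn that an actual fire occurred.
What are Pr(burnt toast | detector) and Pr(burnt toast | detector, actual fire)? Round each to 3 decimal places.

Under noisy-OR, P(detector | causes) = 1 − (1−0.034)·∏(1−qᵢ) over the active causes.
P(detector) = 0.034*0.903*0.864 + 0.49768*0.903*0.136 + 0.89374*0.097*0.864 + 0.944745*0.097*0.136 = 0.026527 + 0.061119 + 0.074903 + 0.012463 = 0.175012
The burnt toast-present share is 0.061119 + 0.012463 = 0.073582.
P(burnt toast | detector) = 0.073582 / 0.175012 ≈ 0.420

With the extra evidence:
P(detector | actual fire) = 0.89374·0.864 + 0.944745·0.136 = 0.772191 + 0.128485 = 0.900676
Restricting to configurations with burnt toast present: 0.944745·0.136 = 0.128485.
P(burnt toast | detector, actual fire) = 0.128485 / 0.900676 ≈ 0.143
— actual fire explains away the evidence for burnt toast.

Pr(burnt toast | detector) ≈ 0.420; Pr(burnt toast | detector, actual fire) ≈ 0.143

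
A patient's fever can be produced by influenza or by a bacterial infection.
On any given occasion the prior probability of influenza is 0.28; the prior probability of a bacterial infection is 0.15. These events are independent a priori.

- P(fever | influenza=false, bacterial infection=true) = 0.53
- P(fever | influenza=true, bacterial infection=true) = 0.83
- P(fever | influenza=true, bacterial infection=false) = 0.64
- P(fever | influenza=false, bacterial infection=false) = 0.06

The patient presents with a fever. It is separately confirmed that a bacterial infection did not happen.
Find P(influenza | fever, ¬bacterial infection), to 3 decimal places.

P(influenza | fever, ¬bacterial infection) ≈ 0.806

For the numerator, keep only influenza=true terms: 0.64*0.28 = 0.179200
The normalizing constant is 0.06*0.72 + 0.64*0.28 = 0.222400
Posterior = 0.179200 / 0.222400 ≈ 0.806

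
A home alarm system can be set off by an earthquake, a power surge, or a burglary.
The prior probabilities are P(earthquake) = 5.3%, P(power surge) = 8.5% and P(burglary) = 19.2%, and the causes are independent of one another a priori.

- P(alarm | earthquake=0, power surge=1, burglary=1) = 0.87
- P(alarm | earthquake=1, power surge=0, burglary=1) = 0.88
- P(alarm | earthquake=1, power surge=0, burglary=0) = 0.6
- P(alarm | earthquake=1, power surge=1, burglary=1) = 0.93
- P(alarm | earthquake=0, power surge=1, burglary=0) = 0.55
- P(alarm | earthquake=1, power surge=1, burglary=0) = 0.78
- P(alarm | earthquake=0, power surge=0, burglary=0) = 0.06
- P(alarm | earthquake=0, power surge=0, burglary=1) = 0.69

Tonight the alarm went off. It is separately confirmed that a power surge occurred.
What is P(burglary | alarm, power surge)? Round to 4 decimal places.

P(burglary | alarm, power surge) ≈ 0.2696

Numerator (weight on configurations with burglary): 0.158187 + 0.009464 = 0.167651
Normalizer over all consistent configurations: 0.55·0.947·0.808 + 0.87·0.947·0.192 + 0.78·0.053·0.808 + 0.93·0.053·0.192 = 0.621901
P(burglary | alarm, power surge) = 0.167651/0.621901 ≈ 0.2696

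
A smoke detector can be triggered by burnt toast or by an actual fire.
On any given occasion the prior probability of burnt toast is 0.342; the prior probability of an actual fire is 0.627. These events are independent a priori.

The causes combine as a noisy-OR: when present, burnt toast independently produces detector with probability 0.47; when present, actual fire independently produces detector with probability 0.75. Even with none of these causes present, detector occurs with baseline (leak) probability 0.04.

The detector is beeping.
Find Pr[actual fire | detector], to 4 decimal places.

Pr[actual fire | detector] ≈ 0.8736

Under noisy-OR, P(detector | causes) = 1 − (1−0.04)·∏(1−qᵢ) over the active causes.
For the numerator, keep only actual fire=true terms: 0.313550 + 0.187158 = 0.500708
Denominator P(detector): 0.04×0.658×0.373 + 0.76×0.658×0.627 + 0.4912×0.342×0.373 + 0.8728×0.342×0.627 = 0.573185
Posterior = 0.500708 / 0.573185 ≈ 0.8736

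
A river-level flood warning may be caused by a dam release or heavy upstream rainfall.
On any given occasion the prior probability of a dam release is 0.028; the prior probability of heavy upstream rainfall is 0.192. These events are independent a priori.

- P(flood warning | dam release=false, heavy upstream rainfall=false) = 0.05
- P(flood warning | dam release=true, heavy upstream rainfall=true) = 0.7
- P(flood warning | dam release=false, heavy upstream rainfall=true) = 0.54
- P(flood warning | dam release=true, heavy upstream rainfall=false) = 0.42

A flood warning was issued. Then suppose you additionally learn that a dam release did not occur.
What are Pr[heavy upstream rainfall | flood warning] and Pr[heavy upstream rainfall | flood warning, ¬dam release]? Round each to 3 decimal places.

Pr[heavy upstream rainfall | flood warning] ≈ 0.682; Pr[heavy upstream rainfall | flood warning, ¬dam release] ≈ 0.720

For the numerator, keep only heavy upstream rainfall=true terms: 0.100777 + 0.003763 = 0.104540
The normalizing constant is 0.05×0.972×0.808 + 0.54×0.972×0.192 + 0.42×0.028×0.808 + 0.7×0.028×0.192 = 0.153311
Posterior = 0.104540 / 0.153311 ≈ 0.682

Now condition on the additional information:
Weight on heavy upstream rainfall=true, given the evidence: 0.54·0.192 = 0.103680
The normalizing constant is 0.05·0.808 + 0.54·0.192 = 0.144080
P(heavy upstream rainfall | flood warning, ¬dam release) = 0.103680/0.144080 ≈ 0.720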